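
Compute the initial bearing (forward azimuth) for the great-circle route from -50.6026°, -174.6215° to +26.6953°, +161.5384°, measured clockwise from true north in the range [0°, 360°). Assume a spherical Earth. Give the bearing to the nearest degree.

Δλ = 161.5384 − -174.6215 = 336.1599°; wrapped into (−180°, 180°]: -23.8401°.
θ = atan2( sin Δλ · cos φ₂ , cos φ₁ · sin φ₂ − sin φ₁ · cos φ₂ · cos Δλ )
  = atan2(-0.36110, 0.91662) = -21.502° → normalised to [0°, 360°): 338.498°.

338°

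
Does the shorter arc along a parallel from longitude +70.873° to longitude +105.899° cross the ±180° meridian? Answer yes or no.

No

Signed shortest Δλ = ((105.899 − 70.873 + 180) mod 360) − 180 = 35.026°.
Going east by 35.026° from +70.873° reaches +105.899° without touching 180°.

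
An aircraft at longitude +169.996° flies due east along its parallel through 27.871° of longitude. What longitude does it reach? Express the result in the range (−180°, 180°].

-162.133°

Start at +169.996°; shift +27.871° → +197.867°.
+197.867° lies outside (−180°, 180°]; subtract 360° → -162.133°.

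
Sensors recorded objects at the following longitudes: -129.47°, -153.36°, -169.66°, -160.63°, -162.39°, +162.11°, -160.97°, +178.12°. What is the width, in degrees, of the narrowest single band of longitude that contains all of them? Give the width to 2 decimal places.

68.42°

Sort the longitudes: -169.66°, -162.39°, -160.97°, -160.63°, -153.36°, -129.47°, +162.11°, +178.12°.
Eastward gaps between consecutive values (wrapping around): 7.27°, 1.42°, 0.34°, 7.27°, 23.89°, 291.58°, 16.01°, 12.22°.
Largest gap = 291.58° ⇒ minimal covering band is its complement: 360° − 291.58° = 68.42°.
Band runs from +162.11° eastward to -129.47°, crossing the antimeridian.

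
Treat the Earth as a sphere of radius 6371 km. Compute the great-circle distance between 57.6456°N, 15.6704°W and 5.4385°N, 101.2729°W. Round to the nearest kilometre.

9235 km

Δλ = -101.2729 − -15.6704 = -85.6025°.
Δφ = 5.4385 − 57.6456 = -52.2071°.
a = sin²(Δφ/2) + cos φ₁ · cos φ₂ · sin²(Δλ/2) = 0.439544.
c = 2·atan2(√a, √(1−a)) = 1.44959 rad → d = 6371·c ≈ 9235.32 km.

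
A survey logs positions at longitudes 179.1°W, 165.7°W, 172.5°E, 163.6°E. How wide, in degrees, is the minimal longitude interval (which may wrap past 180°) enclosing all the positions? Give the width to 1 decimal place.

Sort the longitudes: -179.1°, -165.7°, +163.6°, +172.5°.
Eastward gaps between consecutive values (wrapping around): 13.4°, 329.3°, 8.9°, 8.4°.
Largest gap = 329.3° ⇒ minimal covering band is its complement: 360° − 329.3° = 30.7°.
Band runs from +163.6° eastward to -165.7°, crossing the antimeridian.

30.7°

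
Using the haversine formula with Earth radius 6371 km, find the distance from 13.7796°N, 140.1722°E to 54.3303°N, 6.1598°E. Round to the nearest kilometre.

Δλ = 6.1598 − 140.1722 = -134.0124°.
Δφ = 54.3303 − 13.7796 = 40.5507°.
a = sin²(Δφ/2) + cos φ₁ · cos φ₂ · sin²(Δλ/2) = 0.599996.
c = 2·atan2(√a, √(1−a)) = 1.77215 rad → d = 6371·c ≈ 11290.34 km.

11290 km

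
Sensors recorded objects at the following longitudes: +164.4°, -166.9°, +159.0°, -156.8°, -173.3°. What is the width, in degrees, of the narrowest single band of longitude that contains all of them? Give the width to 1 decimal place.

Sort the longitudes: -173.3°, -166.9°, -156.8°, +159.0°, +164.4°.
Eastward gaps between consecutive values (wrapping around): 6.4°, 10.1°, 315.8°, 5.4°, 22.3°.
Largest gap = 315.8° ⇒ minimal covering band is its complement: 360° − 315.8° = 44.2°.
Band runs from +159.0° eastward to -156.8°, crossing the antimeridian.

44.2°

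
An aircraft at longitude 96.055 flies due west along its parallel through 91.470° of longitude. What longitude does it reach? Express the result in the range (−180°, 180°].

Start at +96.055°; shift −91.470° → +4.585°.
+4.585° already lies in (−180°, 180°].

+4.585°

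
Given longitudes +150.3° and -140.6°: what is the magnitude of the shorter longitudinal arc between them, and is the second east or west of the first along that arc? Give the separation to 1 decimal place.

Raw difference: -140.6 − 150.3 = -290.9°.
Normalise into (−180°, 180°]: -290.9° + 360° = 69.1°.
Positive ⇒ the second point lies to the east; separation 69.1°.

69.1° east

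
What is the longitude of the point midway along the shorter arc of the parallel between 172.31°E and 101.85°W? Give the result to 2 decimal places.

Signed shortest Δλ from +172.31° to -101.85° is +85.84°.
Midpoint longitude = +172.31° + (+85.84°)/2 = +172.31° + 42.92° = +215.23°.
Normalise into (−180°, 180°]: -144.77°.
(The naïve average (+172.31 + -101.85)/2 = 35.23° is on the wrong side of the globe.)

144.77°W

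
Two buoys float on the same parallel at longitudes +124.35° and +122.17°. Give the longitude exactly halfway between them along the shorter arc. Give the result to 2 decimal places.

Signed shortest Δλ from +124.35° to +122.17° is -2.18°.
Midpoint longitude = +124.35° + (-2.18°)/2 = +124.35° − 1.09° = +123.26°.

+123.26°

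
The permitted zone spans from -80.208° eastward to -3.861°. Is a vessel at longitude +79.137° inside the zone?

Band width going east from -80.208° to -3.861°: ((-3.861 − -80.208) mod 360) = 76.347°.
Offset of +79.137° east of the west edge: ((79.137 − -80.208) mod 360) = 159.345°.
159.345° > 76.347° ⇒ outside.

No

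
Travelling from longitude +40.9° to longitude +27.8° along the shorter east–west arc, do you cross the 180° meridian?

Signed shortest Δλ = ((27.8 − 40.9 + 180) mod 360) − 180 = -13.1°.
Going west by 13.1° from +40.9° reaches +27.8° without touching 180°.

No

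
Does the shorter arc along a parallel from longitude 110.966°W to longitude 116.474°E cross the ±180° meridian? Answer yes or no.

Yes

Naïve |116.474 − -110.966| = 227.44° > 180°, so the shorter arc goes the other way round — across 180°.
Signed shortest Δλ = ((116.474 − -110.966 + 180) mod 360) − 180 = -132.56°.
Going west by 132.56° from -110.966° passes through 180° before reaching +116.474°.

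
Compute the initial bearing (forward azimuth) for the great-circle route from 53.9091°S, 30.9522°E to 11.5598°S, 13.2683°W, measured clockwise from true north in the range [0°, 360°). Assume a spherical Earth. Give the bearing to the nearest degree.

Δλ = -13.2683 − 30.9522 = -44.2205°.
θ = atan2( sin Δλ · cos φ₂ , cos φ₁ · sin φ₂ − sin φ₁ · cos φ₂ · cos Δλ )
  = atan2(-0.68328, 0.44933) = -56.671° → normalised to [0°, 360°): 303.329°.

303°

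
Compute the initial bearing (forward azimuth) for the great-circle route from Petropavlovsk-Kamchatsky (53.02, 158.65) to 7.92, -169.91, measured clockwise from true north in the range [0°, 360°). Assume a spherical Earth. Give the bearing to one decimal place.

138.9°

Δλ = -169.91 − 158.65 = -328.56°; wrapped into (−180°, 180°]: 31.44°.
θ = atan2( sin Δλ · cos φ₂ , cos φ₁ · sin φ₂ − sin φ₁ · cos φ₂ · cos Δλ )
  = atan2(0.51663, -0.59218) = 138.898° → normalised to [0°, 360°): 138.898°.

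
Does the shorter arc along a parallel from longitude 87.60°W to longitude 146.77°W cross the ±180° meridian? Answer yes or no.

No

Signed shortest Δλ = ((-146.77 − -87.60 + 180) mod 360) − 180 = -59.17°.
Going west by 59.17° from -87.60° reaches -146.77° without touching 180°.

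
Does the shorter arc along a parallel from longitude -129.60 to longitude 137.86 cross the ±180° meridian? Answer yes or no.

Yes

Naïve |137.86 − -129.60| = 267.46° > 180°, so the shorter arc goes the other way round — across 180°.
Signed shortest Δλ = ((137.86 − -129.60 + 180) mod 360) − 180 = -92.54°.
Going west by 92.54° from -129.60° passes through 180° before reaching +137.86°.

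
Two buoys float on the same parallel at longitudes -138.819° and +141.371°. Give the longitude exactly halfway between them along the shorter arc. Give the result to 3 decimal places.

Signed shortest Δλ from -138.819° to +141.371° is -79.810°.
Midpoint longitude = -138.819° + (-79.810°)/2 = -138.819° − 39.905° = -178.724°.
(The naïve average (-138.819 + +141.371)/2 = 1.276° is on the wrong side of the globe.)

-178.724°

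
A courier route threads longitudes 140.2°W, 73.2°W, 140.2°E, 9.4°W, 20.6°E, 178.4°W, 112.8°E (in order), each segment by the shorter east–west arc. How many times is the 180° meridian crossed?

Leg 1: -140.2° → -73.2°, shortest Δλ = 67.0° (east) — does not cross 180°.
Leg 2: -73.2° → +140.2°, shortest Δλ = -146.6° (west) — crosses 180°.
Leg 3: +140.2° → -9.4°, shortest Δλ = -149.6° (west) — does not cross 180°.
Leg 4: -9.4° → +20.6°, shortest Δλ = 30.0° (east) — does not cross 180°.
Leg 5: +20.6° → -178.4°, shortest Δλ = 161.0° (east) — crosses 180°.
Leg 6: -178.4° → +112.8°, shortest Δλ = -68.8° (west) — crosses 180°.
Total crossings: 3.

3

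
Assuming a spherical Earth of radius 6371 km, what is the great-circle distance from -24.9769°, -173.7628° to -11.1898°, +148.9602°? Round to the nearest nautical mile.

2273 nmi

Δλ = 148.9602 − -173.7628 = 322.7230°; wrapped into (−180°, 180°]: -37.2770°.
Δφ = -11.1898 − -24.9769 = 13.7871°.
a = sin²(Δφ/2) + cos φ₁ · cos φ₂ · sin²(Δλ/2) = 0.105235.
c = 2·atan2(√a, √(1−a)) = 0.66075 rad → d = 6371·c ≈ 4209.66 km ≈ 2273.04 nmi.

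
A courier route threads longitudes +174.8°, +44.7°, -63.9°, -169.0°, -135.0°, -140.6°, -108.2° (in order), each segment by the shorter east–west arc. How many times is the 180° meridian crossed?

0

Leg 1: +174.8° → +44.7°, shortest Δλ = -130.1° (west) — does not cross 180°.
Leg 2: +44.7° → -63.9°, shortest Δλ = -108.6° (west) — does not cross 180°.
Leg 3: -63.9° → -169.0°, shortest Δλ = -105.1° (west) — does not cross 180°.
Leg 4: -169.0° → -135.0°, shortest Δλ = 34.0° (east) — does not cross 180°.
Leg 5: -135.0° → -140.6°, shortest Δλ = -5.6° (west) — does not cross 180°.
Leg 6: -140.6° → -108.2°, shortest Δλ = 32.4° (east) — does not cross 180°.
Total crossings: 0.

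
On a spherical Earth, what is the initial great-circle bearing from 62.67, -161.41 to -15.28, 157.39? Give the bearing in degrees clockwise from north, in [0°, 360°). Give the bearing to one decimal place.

Δλ = 157.39 − -161.41 = 318.80°; wrapped into (−180°, 180°]: -41.20°.
θ = atan2( sin Δλ · cos φ₂ , cos φ₁ · sin φ₂ − sin φ₁ · cos φ₂ · cos Δλ )
  = atan2(-0.63540, -0.76579) = -140.316° → normalised to [0°, 360°): 219.684°.

219.7°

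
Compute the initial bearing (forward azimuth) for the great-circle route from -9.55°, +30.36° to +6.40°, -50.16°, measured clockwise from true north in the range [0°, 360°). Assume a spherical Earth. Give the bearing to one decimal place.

278.0°

Δλ = -50.16 − 30.36 = -80.52°.
θ = atan2( sin Δλ · cos φ₂ , cos φ₁ · sin φ₂ − sin φ₁ · cos φ₂ · cos Δλ )
  = atan2(-0.98020, 0.13708) = -82.039° → normalised to [0°, 360°): 277.961°.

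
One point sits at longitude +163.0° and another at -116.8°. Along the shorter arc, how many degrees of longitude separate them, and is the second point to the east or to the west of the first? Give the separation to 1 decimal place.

80.2° east

Raw difference: -116.8 − 163.0 = -279.8°.
Normalise into (−180°, 180°]: -279.8° + 360° = 80.2°.
Positive ⇒ the second point lies to the east; separation 80.2°.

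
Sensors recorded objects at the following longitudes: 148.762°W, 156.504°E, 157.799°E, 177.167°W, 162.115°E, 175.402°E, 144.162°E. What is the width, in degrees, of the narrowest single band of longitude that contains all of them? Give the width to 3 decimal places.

67.076°

Sort the longitudes: -177.167°, -148.762°, +144.162°, +156.504°, +157.799°, +162.115°, +175.402°.
Eastward gaps between consecutive values (wrapping around): 28.405°, 292.924°, 12.342°, 1.295°, 4.316°, 13.287°, 7.431°.
Largest gap = 292.924° ⇒ minimal covering band is its complement: 360° − 292.924° = 67.076°.
Band runs from +144.162° eastward to -148.762°, crossing the antimeridian.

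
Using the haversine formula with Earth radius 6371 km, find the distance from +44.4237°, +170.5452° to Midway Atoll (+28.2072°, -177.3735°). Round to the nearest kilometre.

Δλ = -177.3735 − 170.5452 = -347.9187°; wrapped into (−180°, 180°]: 12.0813°.
Δφ = 28.2072 − 44.4237 = -16.2165°.
a = sin²(Δφ/2) + cos φ₁ · cos φ₂ · sin²(Δλ/2) = 0.026863.
c = 2·atan2(√a, √(1−a)) = 0.32929 rad → d = 6371·c ≈ 2097.88 km.

2098 km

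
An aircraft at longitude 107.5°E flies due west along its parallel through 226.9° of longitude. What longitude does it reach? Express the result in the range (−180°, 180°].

119.4°W

Start at +107.5°; shift −226.9° → -119.4°.
-119.4° already lies in (−180°, 180°].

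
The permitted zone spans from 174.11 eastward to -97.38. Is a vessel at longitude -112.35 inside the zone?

Yes

Band width going east from +174.11° to -97.38°: ((-97.38 − 174.11) mod 360) = 88.51°.
Offset of -112.35° east of the west edge: ((-112.35 − 174.11) mod 360) = 73.54°.
73.54° ≤ 88.51° ⇒ inside.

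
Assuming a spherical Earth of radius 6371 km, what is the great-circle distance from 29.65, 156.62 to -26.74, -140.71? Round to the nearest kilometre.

9153 km

Δλ = -140.71 − 156.62 = -297.33°; wrapped into (−180°, 180°]: 62.67°.
Δφ = -26.74 − 29.65 = -56.39°.
a = sin²(Δφ/2) + cos φ₁ · cos φ₂ · sin²(Δλ/2) = 0.433128.
c = 2·atan2(√a, √(1−a)) = 1.43665 rad → d = 6371·c ≈ 9152.91 km.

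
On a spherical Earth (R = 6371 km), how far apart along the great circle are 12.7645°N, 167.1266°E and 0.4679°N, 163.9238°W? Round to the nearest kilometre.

3471 km

Δλ = -163.9238 − 167.1266 = -331.0504°; wrapped into (−180°, 180°]: 28.9496°.
Δφ = 0.4679 − 12.7645 = -12.2966°.
a = sin²(Δφ/2) + cos φ₁ · cos φ₂ · sin²(Δλ/2) = 0.072402.
c = 2·atan2(√a, √(1−a)) = 0.54487 rad → d = 6371·c ≈ 3471.35 km.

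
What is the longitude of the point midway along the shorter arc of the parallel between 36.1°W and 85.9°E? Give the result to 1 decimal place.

24.9°E

Signed shortest Δλ from -36.1° to +85.9° is +122.0°.
Midpoint longitude = -36.1° + (+122.0°)/2 = -36.1° + 61.0° = +24.9°.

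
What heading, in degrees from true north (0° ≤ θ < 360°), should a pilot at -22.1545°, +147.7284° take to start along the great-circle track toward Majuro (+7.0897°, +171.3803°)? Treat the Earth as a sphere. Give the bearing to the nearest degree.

41°

Δλ = 171.3803 − 147.7284 = 23.6519°.
θ = atan2( sin Δλ · cos φ₂ , cos φ₁ · sin φ₂ − sin φ₁ · cos φ₂ · cos Δλ )
  = atan2(0.39811, 0.45710) = 41.054° → normalised to [0°, 360°): 41.054°.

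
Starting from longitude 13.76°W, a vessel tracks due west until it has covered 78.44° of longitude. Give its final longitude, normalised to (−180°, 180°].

92.20°W

Start at -13.76°; shift −78.44° → -92.20°.
-92.20° already lies in (−180°, 180°].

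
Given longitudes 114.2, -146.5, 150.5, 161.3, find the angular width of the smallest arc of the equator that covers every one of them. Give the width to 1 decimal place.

Sort the longitudes: -146.5°, +114.2°, +150.5°, +161.3°.
Eastward gaps between consecutive values (wrapping around): 260.7°, 36.3°, 10.8°, 52.2°.
Largest gap = 260.7° ⇒ minimal covering band is its complement: 360° − 260.7° = 99.3°.
Band runs from +114.2° eastward to -146.5°, crossing the antimeridian.

99.3°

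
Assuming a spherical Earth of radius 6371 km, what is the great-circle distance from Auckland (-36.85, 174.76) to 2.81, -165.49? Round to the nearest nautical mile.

2624 nmi

Δλ = -165.49 − 174.76 = -340.25°; wrapped into (−180°, 180°]: 19.75°.
Δφ = 2.81 − -36.85 = 39.66°.
a = sin²(Δφ/2) + cos φ₁ · cos φ₂ · sin²(Δλ/2) = 0.138585.
c = 2·atan2(√a, √(1−a)) = 0.76291 rad → d = 6371·c ≈ 4860.48 km ≈ 2624.45 nmi.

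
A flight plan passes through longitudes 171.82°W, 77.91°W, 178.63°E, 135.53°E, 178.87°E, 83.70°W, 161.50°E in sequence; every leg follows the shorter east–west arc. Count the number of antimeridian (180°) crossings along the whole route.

Leg 1: -171.82° → -77.91°, shortest Δλ = 93.91° (east) — does not cross 180°.
Leg 2: -77.91° → +178.63°, shortest Δλ = -103.46° (west) — crosses 180°.
Leg 3: +178.63° → +135.53°, shortest Δλ = -43.1° (west) — does not cross 180°.
Leg 4: +135.53° → +178.87°, shortest Δλ = 43.34° (east) — does not cross 180°.
Leg 5: +178.87° → -83.70°, shortest Δλ = 97.43° (east) — crosses 180°.
Leg 6: -83.70° → +161.50°, shortest Δλ = -114.8° (west) — crosses 180°.
Total crossings: 3.

3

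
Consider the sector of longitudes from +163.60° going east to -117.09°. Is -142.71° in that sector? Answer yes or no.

Band width going east from +163.60° to -117.09°: ((-117.09 − 163.60) mod 360) = 79.31°.
Offset of -142.71° east of the west edge: ((-142.71 − 163.60) mod 360) = 53.69°.
53.69° ≤ 79.31° ⇒ inside.

Yes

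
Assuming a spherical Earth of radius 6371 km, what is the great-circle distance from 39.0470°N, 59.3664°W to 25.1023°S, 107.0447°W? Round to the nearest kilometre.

Δλ = -107.0447 − -59.3664 = -47.6783°.
Δφ = -25.1023 − 39.0470 = -64.1493°.
a = sin²(Δφ/2) + cos φ₁ · cos φ₂ · sin²(Δλ/2) = 0.396869.
c = 2·atan2(√a, √(1−a)) = 1.36304 rad → d = 6371·c ≈ 8683.95 km.

8684 km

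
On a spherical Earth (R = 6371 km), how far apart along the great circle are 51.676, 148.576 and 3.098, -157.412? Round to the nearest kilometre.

7342 km

Δλ = -157.412 − 148.576 = -305.988°; wrapped into (−180°, 180°]: 54.012°.
Δφ = 3.098 − 51.676 = -48.578°.
a = sin²(Δφ/2) + cos φ₁ · cos φ₂ · sin²(Δλ/2) = 0.296875.
c = 2·atan2(√a, √(1−a)) = 1.15245 rad → d = 6371·c ≈ 7342.25 km.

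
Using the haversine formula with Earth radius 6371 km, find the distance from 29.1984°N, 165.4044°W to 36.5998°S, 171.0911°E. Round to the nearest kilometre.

7717 km

Δλ = 171.0911 − -165.4044 = 336.4955°; wrapped into (−180°, 180°]: -23.5045°.
Δφ = -36.5998 − 29.1984 = -65.7982°.
a = sin²(Δφ/2) + cos φ₁ · cos φ₂ · sin²(Δλ/2) = 0.324098.
c = 2·atan2(√a, √(1−a)) = 1.21130 rad → d = 6371·c ≈ 7717.18 km.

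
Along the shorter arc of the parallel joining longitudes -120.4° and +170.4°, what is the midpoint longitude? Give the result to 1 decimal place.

-155.0°

Signed shortest Δλ from -120.4° to +170.4° is -69.2°.
Midpoint longitude = -120.4° + (-69.2°)/2 = -120.4° − 34.6° = -155.0°.
(The naïve average (-120.4 + +170.4)/2 = 25.0° is on the wrong side of the globe.)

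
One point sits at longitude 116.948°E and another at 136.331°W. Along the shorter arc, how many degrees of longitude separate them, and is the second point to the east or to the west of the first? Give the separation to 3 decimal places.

106.721° east

Raw difference: -136.331 − 116.948 = -253.279°.
Normalise into (−180°, 180°]: -253.279° + 360° = 106.721°.
Positive ⇒ the second point lies to the east; separation 106.721°.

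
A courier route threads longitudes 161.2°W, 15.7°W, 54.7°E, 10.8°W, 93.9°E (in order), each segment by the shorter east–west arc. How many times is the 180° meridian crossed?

Leg 1: -161.2° → -15.7°, shortest Δλ = 145.5° (east) — does not cross 180°.
Leg 2: -15.7° → +54.7°, shortest Δλ = 70.4° (east) — does not cross 180°.
Leg 3: +54.7° → -10.8°, shortest Δλ = -65.5° (west) — does not cross 180°.
Leg 4: -10.8° → +93.9°, shortest Δλ = 104.7° (east) — does not cross 180°.
Total crossings: 0.

0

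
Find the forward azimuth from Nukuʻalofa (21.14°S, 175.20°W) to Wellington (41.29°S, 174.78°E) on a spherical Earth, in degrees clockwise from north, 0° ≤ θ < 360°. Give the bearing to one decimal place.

Δλ = 174.78 − -175.20 = 349.98°; wrapped into (−180°, 180°]: -10.02°.
θ = atan2( sin Δλ · cos φ₂ , cos φ₁ · sin φ₂ − sin φ₁ · cos φ₂ · cos Δλ )
  = atan2(-0.13073, -0.34861) = -159.443° → normalised to [0°, 360°): 200.557°.

200.6°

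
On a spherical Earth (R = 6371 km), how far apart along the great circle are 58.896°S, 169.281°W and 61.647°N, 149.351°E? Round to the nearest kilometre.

13867 km

Δλ = 149.351 − -169.281 = 318.632°; wrapped into (−180°, 180°]: -41.368°.
Δφ = 61.647 − -58.896 = 120.543°.
a = sin²(Δφ/2) + cos φ₁ · cos φ₂ · sin²(Δλ/2) = 0.784700.
c = 2·atan2(√a, √(1−a)) = 2.17657 rad → d = 6371·c ≈ 13866.94 km.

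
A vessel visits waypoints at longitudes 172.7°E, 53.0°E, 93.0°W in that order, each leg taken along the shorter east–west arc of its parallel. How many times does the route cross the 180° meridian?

0

Leg 1: +172.7° → +53.0°, shortest Δλ = -119.7° (west) — does not cross 180°.
Leg 2: +53.0° → -93.0°, shortest Δλ = -146.0° (west) — does not cross 180°.
Total crossings: 0.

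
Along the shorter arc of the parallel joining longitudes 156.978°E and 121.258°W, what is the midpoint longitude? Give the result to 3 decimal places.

Signed shortest Δλ from +156.978° to -121.258° is +81.764°.
Midpoint longitude = +156.978° + (+81.764°)/2 = +156.978° + 40.882° = +197.860°.
Normalise into (−180°, 180°]: -162.140°.
(The naïve average (+156.978 + -121.258)/2 = 17.86° is on the wrong side of the globe.)

162.140°W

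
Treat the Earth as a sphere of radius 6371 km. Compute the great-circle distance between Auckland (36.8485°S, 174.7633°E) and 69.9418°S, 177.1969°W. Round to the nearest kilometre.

Δλ = -177.1969 − 174.7633 = -351.9602°; wrapped into (−180°, 180°]: 8.0398°.
Δφ = -69.9418 − -36.8485 = -33.0933°.
a = sin²(Δφ/2) + cos φ₁ · cos φ₂ · sin²(Δλ/2) = 0.082458.
c = 2·atan2(√a, √(1−a)) = 0.58251 rad → d = 6371·c ≈ 3711.17 km.

3711 km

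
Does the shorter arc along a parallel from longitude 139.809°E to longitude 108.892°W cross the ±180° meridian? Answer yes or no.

Yes

Naïve |-108.892 − 139.809| = 248.701° > 180°, so the shorter arc goes the other way round — across 180°.
Signed shortest Δλ = ((-108.892 − 139.809 + 180) mod 360) − 180 = 111.299°.
Going east by 111.299° from +139.809° passes through 180° before reaching -108.892°.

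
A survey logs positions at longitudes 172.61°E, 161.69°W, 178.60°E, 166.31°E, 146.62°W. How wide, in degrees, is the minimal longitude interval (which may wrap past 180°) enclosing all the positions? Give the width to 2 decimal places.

47.07°

Sort the longitudes: -161.69°, -146.62°, +166.31°, +172.61°, +178.60°.
Eastward gaps between consecutive values (wrapping around): 15.07°, 312.93°, 6.30°, 5.99°, 19.71°.
Largest gap = 312.93° ⇒ minimal covering band is its complement: 360° − 312.93° = 47.07°.
Band runs from +166.31° eastward to -146.62°, crossing the antimeridian.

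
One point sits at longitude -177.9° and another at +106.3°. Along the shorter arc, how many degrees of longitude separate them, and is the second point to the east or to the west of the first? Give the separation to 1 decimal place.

75.8° west

Raw difference: 106.3 − -177.9 = 284.2°.
Normalise into (−180°, 180°]: 284.2° − 360° = -75.8°.
Negative ⇒ the second point lies to the west; separation 75.8°.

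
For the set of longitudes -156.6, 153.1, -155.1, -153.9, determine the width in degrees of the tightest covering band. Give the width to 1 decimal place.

53.0°

Sort the longitudes: -156.6°, -155.1°, -153.9°, +153.1°.
Eastward gaps between consecutive values (wrapping around): 1.5°, 1.2°, 307.0°, 50.3°.
Largest gap = 307.0° ⇒ minimal covering band is its complement: 360° − 307.0° = 53.0°.
Band runs from +153.1° eastward to -153.9°, crossing the antimeridian.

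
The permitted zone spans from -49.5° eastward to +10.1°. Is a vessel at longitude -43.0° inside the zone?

Band width going east from -49.5° to +10.1°: ((10.1 − -49.5) mod 360) = 59.6°.
Offset of -43.0° east of the west edge: ((-43.0 − -49.5) mod 360) = 6.5°.
6.5° ≤ 59.6° ⇒ inside.

Yes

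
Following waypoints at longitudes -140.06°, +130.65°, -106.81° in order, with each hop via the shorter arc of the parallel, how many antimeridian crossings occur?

2

Leg 1: -140.06° → +130.65°, shortest Δλ = -89.29° (west) — crosses 180°.
Leg 2: +130.65° → -106.81°, shortest Δλ = 122.54° (east) — crosses 180°.
Total crossings: 2.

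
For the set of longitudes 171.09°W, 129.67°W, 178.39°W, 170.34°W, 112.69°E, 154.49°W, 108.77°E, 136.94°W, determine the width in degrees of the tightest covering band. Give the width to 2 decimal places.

121.56°

Sort the longitudes: -178.39°, -171.09°, -170.34°, -154.49°, -136.94°, -129.67°, +108.77°, +112.69°.
Eastward gaps between consecutive values (wrapping around): 7.30°, 0.75°, 15.85°, 17.55°, 7.27°, 238.44°, 3.92°, 68.92°.
Largest gap = 238.44° ⇒ minimal covering band is its complement: 360° − 238.44° = 121.56°.
Band runs from +108.77° eastward to -129.67°, crossing the antimeridian.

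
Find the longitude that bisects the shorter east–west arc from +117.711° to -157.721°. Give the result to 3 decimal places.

Signed shortest Δλ from +117.711° to -157.721° is +84.568°.
Midpoint longitude = +117.711° + (+84.568°)/2 = +117.711° + 42.284° = +159.995°.
(The naïve average (+117.711 + -157.721)/2 = -20.005° is on the wrong side of the globe.)

+159.995°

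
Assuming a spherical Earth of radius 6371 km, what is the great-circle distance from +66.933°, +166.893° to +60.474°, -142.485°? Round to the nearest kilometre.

2515 km

Δλ = -142.485 − 166.893 = -309.378°; wrapped into (−180°, 180°]: 50.622°.
Δφ = 60.474 − 66.933 = -6.459°.
a = sin²(Δφ/2) + cos φ₁ · cos φ₂ · sin²(Δλ/2) = 0.038467.
c = 2·atan2(√a, √(1−a)) = 0.39482 rad → d = 6371·c ≈ 2515.40 km.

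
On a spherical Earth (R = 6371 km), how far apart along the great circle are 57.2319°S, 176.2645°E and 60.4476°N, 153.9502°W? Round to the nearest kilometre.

Δλ = -153.9502 − 176.2645 = -330.2147°; wrapped into (−180°, 180°]: 29.7853°.
Δφ = 60.4476 − -57.2319 = 117.6795°.
a = sin²(Δφ/2) + cos φ₁ · cos φ₂ · sin²(Δλ/2) = 0.749896.
c = 2·atan2(√a, √(1−a)) = 2.09415 rad → d = 6371·c ≈ 13341.86 km.

13342 km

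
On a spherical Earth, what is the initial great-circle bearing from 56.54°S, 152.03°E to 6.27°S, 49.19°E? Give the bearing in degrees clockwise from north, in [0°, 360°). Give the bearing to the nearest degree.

Δλ = 49.19 − 152.03 = -102.84°.
θ = atan2( sin Δλ · cos φ₂ , cos φ₁ · sin φ₂ − sin φ₁ · cos φ₂ · cos Δλ )
  = atan2(-0.96916, -0.24451) = -104.159° → normalised to [0°, 360°): 255.841°.

256°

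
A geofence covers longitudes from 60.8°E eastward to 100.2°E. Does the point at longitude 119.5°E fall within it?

Band width going east from +60.8° to +100.2°: ((100.2 − 60.8) mod 360) = 39.4°.
Offset of +119.5° east of the west edge: ((119.5 − 60.8) mod 360) = 58.7°.
58.7° > 39.4° ⇒ outside.

No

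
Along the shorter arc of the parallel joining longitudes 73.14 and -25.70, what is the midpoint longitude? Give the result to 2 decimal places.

Signed shortest Δλ from +73.14° to -25.70° is -98.84°.
Midpoint longitude = +73.14° + (-98.84°)/2 = +73.14° − 49.42° = +23.72°.

+23.72°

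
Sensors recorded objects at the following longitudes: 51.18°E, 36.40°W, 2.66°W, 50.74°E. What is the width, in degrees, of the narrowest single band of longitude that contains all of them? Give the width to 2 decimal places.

87.58°

Sort the longitudes: -36.40°, -2.66°, +50.74°, +51.18°.
Eastward gaps between consecutive values (wrapping around): 33.74°, 53.40°, 0.44°, 272.42°.
Largest gap = 272.42° ⇒ minimal covering band is its complement: 360° − 272.42° = 87.58°.
Band runs from -36.40° eastward to +51.18°.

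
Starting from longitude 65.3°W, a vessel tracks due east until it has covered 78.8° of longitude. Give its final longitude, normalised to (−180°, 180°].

13.5°E

Start at -65.3°; shift +78.8° → +13.5°.
+13.5° already lies in (−180°, 180°].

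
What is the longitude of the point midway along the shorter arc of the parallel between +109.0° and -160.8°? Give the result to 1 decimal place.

Signed shortest Δλ from +109.0° to -160.8° is +90.2°.
Midpoint longitude = +109.0° + (+90.2°)/2 = +109.0° + 45.1° = +154.1°.
(The naïve average (+109.0 + -160.8)/2 = -25.9° is on the wrong side of the globe.)

+154.1°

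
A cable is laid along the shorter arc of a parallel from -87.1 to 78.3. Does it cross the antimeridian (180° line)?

Signed shortest Δλ = ((78.3 − -87.1 + 180) mod 360) − 180 = 165.4°.
Going east by 165.4° from -87.1° reaches +78.3° without touching 180°.

No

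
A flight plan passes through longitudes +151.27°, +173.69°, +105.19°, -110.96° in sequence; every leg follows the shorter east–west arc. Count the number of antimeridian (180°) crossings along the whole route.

1

Leg 1: +151.27° → +173.69°, shortest Δλ = 22.42° (east) — does not cross 180°.
Leg 2: +173.69° → +105.19°, shortest Δλ = -68.5° (west) — does not cross 180°.
Leg 3: +105.19° → -110.96°, shortest Δλ = 143.85° (east) — crosses 180°.
Total crossings: 1.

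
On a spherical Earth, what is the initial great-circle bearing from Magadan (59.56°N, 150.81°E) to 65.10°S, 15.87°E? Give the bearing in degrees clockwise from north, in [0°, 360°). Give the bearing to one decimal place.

Δλ = 15.87 − 150.81 = -134.94°.
θ = atan2( sin Δλ · cos φ₂ , cos φ₁ · sin φ₂ − sin φ₁ · cos φ₂ · cos Δλ )
  = atan2(-0.29803, -0.20313) = -124.277° → normalised to [0°, 360°): 235.723°.

235.7°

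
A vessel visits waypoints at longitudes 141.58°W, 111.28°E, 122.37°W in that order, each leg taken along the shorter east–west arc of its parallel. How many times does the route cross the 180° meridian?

2

Leg 1: -141.58° → +111.28°, shortest Δλ = -107.14° (west) — crosses 180°.
Leg 2: +111.28° → -122.37°, shortest Δλ = 126.35° (east) — crosses 180°.
Total crossings: 2.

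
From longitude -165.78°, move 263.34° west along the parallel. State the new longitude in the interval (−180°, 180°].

-69.12°

Start at -165.78°; shift −263.34° → -429.12°.
-429.12° lies outside (−180°, 180°]; add 360° → -69.12°.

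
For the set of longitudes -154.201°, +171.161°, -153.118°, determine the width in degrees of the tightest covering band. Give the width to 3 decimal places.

Sort the longitudes: -154.201°, -153.118°, +171.161°.
Eastward gaps between consecutive values (wrapping around): 1.083°, 324.279°, 34.638°.
Largest gap = 324.279° ⇒ minimal covering band is its complement: 360° − 324.279° = 35.721°.
Band runs from +171.161° eastward to -153.118°, crossing the antimeridian.

35.721°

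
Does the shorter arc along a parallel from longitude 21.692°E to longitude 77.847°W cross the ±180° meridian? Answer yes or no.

Signed shortest Δλ = ((-77.847 − 21.692 + 180) mod 360) − 180 = -99.539°.
Going west by 99.539° from +21.692° reaches -77.847° without touching 180°.

No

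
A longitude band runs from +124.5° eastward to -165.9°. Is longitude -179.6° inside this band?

Yes

Band width going east from +124.5° to -165.9°: ((-165.9 − 124.5) mod 360) = 69.6°.
Offset of -179.6° east of the west edge: ((-179.6 − 124.5) mod 360) = 55.9°.
55.9° ≤ 69.6° ⇒ inside.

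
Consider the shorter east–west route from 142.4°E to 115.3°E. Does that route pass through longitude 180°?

No

Signed shortest Δλ = ((115.3 − 142.4 + 180) mod 360) − 180 = -27.1°.
Going west by 27.1° from +142.4° reaches +115.3° without touching 180°.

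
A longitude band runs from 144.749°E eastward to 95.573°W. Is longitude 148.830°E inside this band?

Band width going east from +144.749° to -95.573°: ((-95.573 − 144.749) mod 360) = 119.678°.
Offset of +148.830° east of the west edge: ((148.830 − 144.749) mod 360) = 4.081°.
4.081° ≤ 119.678° ⇒ inside.

Yes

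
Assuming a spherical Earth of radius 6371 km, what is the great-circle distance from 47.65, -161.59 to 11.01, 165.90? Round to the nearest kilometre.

5078 km

Δλ = 165.90 − -161.59 = 327.49°; wrapped into (−180°, 180°]: -32.51°.
Δφ = 11.01 − 47.65 = -36.64°.
a = sin²(Δφ/2) + cos φ₁ · cos φ₂ · sin²(Δλ/2) = 0.150610.
c = 2·atan2(√a, √(1−a)) = 0.79711 rad → d = 6371·c ≈ 5078.36 km.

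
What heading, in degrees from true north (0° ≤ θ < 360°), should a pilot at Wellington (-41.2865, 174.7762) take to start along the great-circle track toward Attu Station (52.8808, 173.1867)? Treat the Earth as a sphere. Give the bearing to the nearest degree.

359°

Δλ = 173.1867 − 174.7762 = -1.5895°.
θ = atan2( sin Δλ · cos φ₂ , cos φ₁ · sin φ₂ − sin φ₁ · cos φ₂ · cos Δλ )
  = atan2(-0.01674, 0.99720) = -0.962° → normalised to [0°, 360°): 359.038°.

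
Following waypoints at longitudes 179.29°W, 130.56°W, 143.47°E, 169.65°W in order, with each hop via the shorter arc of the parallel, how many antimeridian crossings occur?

Leg 1: -179.29° → -130.56°, shortest Δλ = 48.73° (east) — does not cross 180°.
Leg 2: -130.56° → +143.47°, shortest Δλ = -85.97° (west) — crosses 180°.
Leg 3: +143.47° → -169.65°, shortest Δλ = 46.88° (east) — crosses 180°.
Total crossings: 2.

2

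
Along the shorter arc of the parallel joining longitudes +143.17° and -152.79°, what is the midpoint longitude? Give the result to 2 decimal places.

Signed shortest Δλ from +143.17° to -152.79° is +64.04°.
Midpoint longitude = +143.17° + (+64.04°)/2 = +143.17° + 32.02° = +175.19°.
(The naïve average (+143.17 + -152.79)/2 = -4.81° is on the wrong side of the globe.)

+175.19°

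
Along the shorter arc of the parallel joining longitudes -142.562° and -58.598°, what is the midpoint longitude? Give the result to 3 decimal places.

-100.580°

Signed shortest Δλ from -142.562° to -58.598° is +83.964°.
Midpoint longitude = -142.562° + (+83.964°)/2 = -142.562° + 41.982° = -100.580°.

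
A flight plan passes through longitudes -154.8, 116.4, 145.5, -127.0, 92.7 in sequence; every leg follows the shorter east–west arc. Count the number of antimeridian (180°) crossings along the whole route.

Leg 1: -154.8° → +116.4°, shortest Δλ = -88.8° (west) — crosses 180°.
Leg 2: +116.4° → +145.5°, shortest Δλ = 29.1° (east) — does not cross 180°.
Leg 3: +145.5° → -127.0°, shortest Δλ = 87.5° (east) — crosses 180°.
Leg 4: -127.0° → +92.7°, shortest Δλ = -140.3° (west) — crosses 180°.
Total crossings: 3.

3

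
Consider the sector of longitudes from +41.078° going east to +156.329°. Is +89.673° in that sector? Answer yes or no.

Band width going east from +41.078° to +156.329°: ((156.329 − 41.078) mod 360) = 115.251°.
Offset of +89.673° east of the west edge: ((89.673 − 41.078) mod 360) = 48.595°.
48.595° ≤ 115.251° ⇒ inside.

Yes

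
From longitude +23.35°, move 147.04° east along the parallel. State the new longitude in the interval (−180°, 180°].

+170.39°

Start at +23.35°; shift +147.04° → +170.39°.
+170.39° already lies in (−180°, 180°].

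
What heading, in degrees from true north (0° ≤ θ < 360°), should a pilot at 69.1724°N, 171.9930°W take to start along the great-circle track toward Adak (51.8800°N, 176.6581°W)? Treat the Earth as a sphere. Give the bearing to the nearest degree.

190°

Δλ = -176.6581 − -171.9930 = -4.6651°.
θ = atan2( sin Δλ · cos φ₂ , cos φ₁ · sin φ₂ − sin φ₁ · cos φ₂ · cos Δλ )
  = atan2(-0.05021, -0.29534) = -170.352° → normalised to [0°, 360°): 189.648°.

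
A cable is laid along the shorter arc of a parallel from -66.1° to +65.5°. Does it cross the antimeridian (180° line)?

Signed shortest Δλ = ((65.5 − -66.1 + 180) mod 360) − 180 = 131.6°.
Going east by 131.6° from -66.1° reaches +65.5° without touching 180°.

No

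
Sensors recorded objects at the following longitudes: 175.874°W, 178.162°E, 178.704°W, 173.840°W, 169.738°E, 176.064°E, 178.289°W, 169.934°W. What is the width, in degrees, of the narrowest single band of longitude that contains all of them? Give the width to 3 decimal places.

Sort the longitudes: -178.704°, -178.289°, -175.874°, -173.840°, -169.934°, +169.738°, +176.064°, +178.162°.
Eastward gaps between consecutive values (wrapping around): 0.415°, 2.415°, 2.034°, 3.906°, 339.672°, 6.326°, 2.098°, 3.134°.
Largest gap = 339.672° ⇒ minimal covering band is its complement: 360° − 339.672° = 20.328°.
Band runs from +169.738° eastward to -169.934°, crossing the antimeridian.

20.328°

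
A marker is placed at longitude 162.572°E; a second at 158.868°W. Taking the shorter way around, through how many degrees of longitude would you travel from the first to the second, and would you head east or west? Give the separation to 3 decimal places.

38.560° east

Raw difference: -158.868 − 162.572 = -321.44°.
Normalise into (−180°, 180°]: -321.44° + 360° = 38.56°.
Positive ⇒ the second point lies to the east; separation 38.560°.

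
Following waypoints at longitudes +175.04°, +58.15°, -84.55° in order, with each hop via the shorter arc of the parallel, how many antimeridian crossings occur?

0

Leg 1: +175.04° → +58.15°, shortest Δλ = -116.89° (west) — does not cross 180°.
Leg 2: +58.15° → -84.55°, shortest Δλ = -142.7° (west) — does not cross 180°.
Total crossings: 0.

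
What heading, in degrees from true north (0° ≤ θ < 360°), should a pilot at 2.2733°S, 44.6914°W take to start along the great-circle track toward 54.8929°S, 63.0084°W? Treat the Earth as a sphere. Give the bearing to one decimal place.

192.8°

Δλ = -63.0084 − -44.6914 = -18.3170°.
θ = atan2( sin Δλ · cos φ₂ , cos φ₁ · sin φ₂ − sin φ₁ · cos φ₂ · cos Δλ )
  = atan2(-0.18074, -0.79578) = -167.204° → normalised to [0°, 360°): 192.796°.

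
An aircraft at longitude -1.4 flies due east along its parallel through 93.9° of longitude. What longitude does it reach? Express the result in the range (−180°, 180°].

Start at -1.4°; shift +93.9° → +92.5°.
+92.5° already lies in (−180°, 180°].

+92.5°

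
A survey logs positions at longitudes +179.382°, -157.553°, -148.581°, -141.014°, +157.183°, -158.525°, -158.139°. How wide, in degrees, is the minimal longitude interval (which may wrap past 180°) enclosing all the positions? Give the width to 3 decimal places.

Sort the longitudes: -158.525°, -158.139°, -157.553°, -148.581°, -141.014°, +157.183°, +179.382°.
Eastward gaps between consecutive values (wrapping around): 0.386°, 0.586°, 8.972°, 7.567°, 298.197°, 22.199°, 22.093°.
Largest gap = 298.197° ⇒ minimal covering band is its complement: 360° − 298.197° = 61.803°.
Band runs from +157.183° eastward to -141.014°, crossing the antimeridian.

61.803°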